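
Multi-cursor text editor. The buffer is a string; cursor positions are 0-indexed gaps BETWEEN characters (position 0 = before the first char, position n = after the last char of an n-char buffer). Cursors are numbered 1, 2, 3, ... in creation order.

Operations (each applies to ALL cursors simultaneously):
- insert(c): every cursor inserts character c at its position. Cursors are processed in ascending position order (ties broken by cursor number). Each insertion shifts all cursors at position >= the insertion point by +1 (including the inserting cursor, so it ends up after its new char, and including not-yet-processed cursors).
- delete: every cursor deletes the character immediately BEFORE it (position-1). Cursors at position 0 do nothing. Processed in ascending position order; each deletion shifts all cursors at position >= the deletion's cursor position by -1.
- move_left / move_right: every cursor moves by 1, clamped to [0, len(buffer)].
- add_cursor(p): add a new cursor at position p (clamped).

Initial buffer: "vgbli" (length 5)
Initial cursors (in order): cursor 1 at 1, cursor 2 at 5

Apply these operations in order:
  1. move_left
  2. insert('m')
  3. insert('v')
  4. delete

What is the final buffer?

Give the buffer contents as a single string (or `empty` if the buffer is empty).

Answer: mvgblmi

Derivation:
After op 1 (move_left): buffer="vgbli" (len 5), cursors c1@0 c2@4, authorship .....
After op 2 (insert('m')): buffer="mvgblmi" (len 7), cursors c1@1 c2@6, authorship 1....2.
After op 3 (insert('v')): buffer="mvvgblmvi" (len 9), cursors c1@2 c2@8, authorship 11....22.
After op 4 (delete): buffer="mvgblmi" (len 7), cursors c1@1 c2@6, authorship 1....2.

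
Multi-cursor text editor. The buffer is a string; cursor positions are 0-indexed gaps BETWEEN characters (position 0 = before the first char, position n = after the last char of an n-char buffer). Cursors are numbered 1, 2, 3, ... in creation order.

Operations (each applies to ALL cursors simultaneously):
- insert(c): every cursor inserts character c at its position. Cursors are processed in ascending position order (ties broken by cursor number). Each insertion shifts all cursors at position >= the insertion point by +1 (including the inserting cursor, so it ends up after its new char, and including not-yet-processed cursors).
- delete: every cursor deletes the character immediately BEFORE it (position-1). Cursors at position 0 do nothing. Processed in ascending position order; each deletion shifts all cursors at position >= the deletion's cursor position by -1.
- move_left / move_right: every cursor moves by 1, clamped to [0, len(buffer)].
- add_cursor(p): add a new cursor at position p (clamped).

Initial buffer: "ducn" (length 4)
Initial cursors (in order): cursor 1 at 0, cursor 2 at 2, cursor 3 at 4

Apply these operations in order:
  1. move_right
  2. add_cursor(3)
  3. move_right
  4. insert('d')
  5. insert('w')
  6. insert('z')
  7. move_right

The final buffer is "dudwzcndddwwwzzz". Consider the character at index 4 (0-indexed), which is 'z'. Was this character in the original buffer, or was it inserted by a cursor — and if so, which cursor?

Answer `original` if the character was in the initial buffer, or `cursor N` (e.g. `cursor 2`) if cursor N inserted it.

After op 1 (move_right): buffer="ducn" (len 4), cursors c1@1 c2@3 c3@4, authorship ....
After op 2 (add_cursor(3)): buffer="ducn" (len 4), cursors c1@1 c2@3 c4@3 c3@4, authorship ....
After op 3 (move_right): buffer="ducn" (len 4), cursors c1@2 c2@4 c3@4 c4@4, authorship ....
After op 4 (insert('d')): buffer="dudcnddd" (len 8), cursors c1@3 c2@8 c3@8 c4@8, authorship ..1..234
After op 5 (insert('w')): buffer="dudwcndddwww" (len 12), cursors c1@4 c2@12 c3@12 c4@12, authorship ..11..234234
After op 6 (insert('z')): buffer="dudwzcndddwwwzzz" (len 16), cursors c1@5 c2@16 c3@16 c4@16, authorship ..111..234234234
After op 7 (move_right): buffer="dudwzcndddwwwzzz" (len 16), cursors c1@6 c2@16 c3@16 c4@16, authorship ..111..234234234
Authorship (.=original, N=cursor N): . . 1 1 1 . . 2 3 4 2 3 4 2 3 4
Index 4: author = 1

Answer: cursor 1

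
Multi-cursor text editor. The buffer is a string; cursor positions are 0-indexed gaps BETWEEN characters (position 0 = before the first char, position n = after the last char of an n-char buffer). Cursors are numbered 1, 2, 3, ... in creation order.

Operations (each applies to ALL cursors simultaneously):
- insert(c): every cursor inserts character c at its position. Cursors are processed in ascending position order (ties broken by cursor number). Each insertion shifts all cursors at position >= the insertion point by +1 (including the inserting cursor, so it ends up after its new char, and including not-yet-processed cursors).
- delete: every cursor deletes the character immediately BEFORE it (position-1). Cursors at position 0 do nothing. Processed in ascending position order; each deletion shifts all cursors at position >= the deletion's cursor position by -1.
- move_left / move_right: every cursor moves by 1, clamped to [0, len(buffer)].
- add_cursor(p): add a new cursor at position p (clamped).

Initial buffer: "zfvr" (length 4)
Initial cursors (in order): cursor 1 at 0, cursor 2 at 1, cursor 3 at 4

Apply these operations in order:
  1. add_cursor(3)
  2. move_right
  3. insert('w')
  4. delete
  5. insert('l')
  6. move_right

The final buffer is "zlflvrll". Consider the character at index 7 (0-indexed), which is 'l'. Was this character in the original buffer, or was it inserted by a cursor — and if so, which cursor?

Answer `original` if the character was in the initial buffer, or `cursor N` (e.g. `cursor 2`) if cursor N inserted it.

After op 1 (add_cursor(3)): buffer="zfvr" (len 4), cursors c1@0 c2@1 c4@3 c3@4, authorship ....
After op 2 (move_right): buffer="zfvr" (len 4), cursors c1@1 c2@2 c3@4 c4@4, authorship ....
After op 3 (insert('w')): buffer="zwfwvrww" (len 8), cursors c1@2 c2@4 c3@8 c4@8, authorship .1.2..34
After op 4 (delete): buffer="zfvr" (len 4), cursors c1@1 c2@2 c3@4 c4@4, authorship ....
After op 5 (insert('l')): buffer="zlflvrll" (len 8), cursors c1@2 c2@4 c3@8 c4@8, authorship .1.2..34
After op 6 (move_right): buffer="zlflvrll" (len 8), cursors c1@3 c2@5 c3@8 c4@8, authorship .1.2..34
Authorship (.=original, N=cursor N): . 1 . 2 . . 3 4
Index 7: author = 4

Answer: cursor 4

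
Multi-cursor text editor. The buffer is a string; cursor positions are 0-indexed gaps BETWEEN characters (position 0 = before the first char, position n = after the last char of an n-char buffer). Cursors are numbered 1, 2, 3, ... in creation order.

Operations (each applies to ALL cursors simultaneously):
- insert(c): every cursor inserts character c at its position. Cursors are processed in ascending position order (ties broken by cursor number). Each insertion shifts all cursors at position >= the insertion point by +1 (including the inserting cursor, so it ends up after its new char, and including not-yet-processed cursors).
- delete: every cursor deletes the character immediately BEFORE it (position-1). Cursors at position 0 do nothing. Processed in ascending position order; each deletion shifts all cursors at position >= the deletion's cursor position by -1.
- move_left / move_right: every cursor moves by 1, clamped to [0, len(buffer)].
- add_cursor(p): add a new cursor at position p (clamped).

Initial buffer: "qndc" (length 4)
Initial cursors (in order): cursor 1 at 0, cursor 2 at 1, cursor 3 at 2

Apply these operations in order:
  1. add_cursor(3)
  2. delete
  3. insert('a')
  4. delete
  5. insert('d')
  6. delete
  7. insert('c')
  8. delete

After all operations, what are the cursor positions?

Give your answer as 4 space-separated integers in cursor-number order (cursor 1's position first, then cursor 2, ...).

Answer: 0 0 0 0

Derivation:
After op 1 (add_cursor(3)): buffer="qndc" (len 4), cursors c1@0 c2@1 c3@2 c4@3, authorship ....
After op 2 (delete): buffer="c" (len 1), cursors c1@0 c2@0 c3@0 c4@0, authorship .
After op 3 (insert('a')): buffer="aaaac" (len 5), cursors c1@4 c2@4 c3@4 c4@4, authorship 1234.
After op 4 (delete): buffer="c" (len 1), cursors c1@0 c2@0 c3@0 c4@0, authorship .
After op 5 (insert('d')): buffer="ddddc" (len 5), cursors c1@4 c2@4 c3@4 c4@4, authorship 1234.
After op 6 (delete): buffer="c" (len 1), cursors c1@0 c2@0 c3@0 c4@0, authorship .
After op 7 (insert('c')): buffer="ccccc" (len 5), cursors c1@4 c2@4 c3@4 c4@4, authorship 1234.
After op 8 (delete): buffer="c" (len 1), cursors c1@0 c2@0 c3@0 c4@0, authorship .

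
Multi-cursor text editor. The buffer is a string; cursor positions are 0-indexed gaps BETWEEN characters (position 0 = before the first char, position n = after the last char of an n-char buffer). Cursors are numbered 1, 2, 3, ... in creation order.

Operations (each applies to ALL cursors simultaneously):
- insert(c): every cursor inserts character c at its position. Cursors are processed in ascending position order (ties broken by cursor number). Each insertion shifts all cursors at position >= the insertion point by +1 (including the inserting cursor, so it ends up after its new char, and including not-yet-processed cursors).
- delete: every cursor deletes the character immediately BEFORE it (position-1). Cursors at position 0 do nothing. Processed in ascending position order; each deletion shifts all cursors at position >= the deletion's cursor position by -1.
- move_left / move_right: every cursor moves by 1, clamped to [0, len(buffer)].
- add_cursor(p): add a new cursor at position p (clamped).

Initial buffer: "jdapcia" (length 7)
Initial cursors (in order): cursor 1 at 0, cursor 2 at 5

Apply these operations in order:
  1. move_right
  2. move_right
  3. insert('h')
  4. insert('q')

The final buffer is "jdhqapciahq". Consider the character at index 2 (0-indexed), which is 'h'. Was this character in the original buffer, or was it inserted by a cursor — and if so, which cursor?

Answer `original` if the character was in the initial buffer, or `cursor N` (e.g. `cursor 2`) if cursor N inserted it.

Answer: cursor 1

Derivation:
After op 1 (move_right): buffer="jdapcia" (len 7), cursors c1@1 c2@6, authorship .......
After op 2 (move_right): buffer="jdapcia" (len 7), cursors c1@2 c2@7, authorship .......
After op 3 (insert('h')): buffer="jdhapciah" (len 9), cursors c1@3 c2@9, authorship ..1.....2
After op 4 (insert('q')): buffer="jdhqapciahq" (len 11), cursors c1@4 c2@11, authorship ..11.....22
Authorship (.=original, N=cursor N): . . 1 1 . . . . . 2 2
Index 2: author = 1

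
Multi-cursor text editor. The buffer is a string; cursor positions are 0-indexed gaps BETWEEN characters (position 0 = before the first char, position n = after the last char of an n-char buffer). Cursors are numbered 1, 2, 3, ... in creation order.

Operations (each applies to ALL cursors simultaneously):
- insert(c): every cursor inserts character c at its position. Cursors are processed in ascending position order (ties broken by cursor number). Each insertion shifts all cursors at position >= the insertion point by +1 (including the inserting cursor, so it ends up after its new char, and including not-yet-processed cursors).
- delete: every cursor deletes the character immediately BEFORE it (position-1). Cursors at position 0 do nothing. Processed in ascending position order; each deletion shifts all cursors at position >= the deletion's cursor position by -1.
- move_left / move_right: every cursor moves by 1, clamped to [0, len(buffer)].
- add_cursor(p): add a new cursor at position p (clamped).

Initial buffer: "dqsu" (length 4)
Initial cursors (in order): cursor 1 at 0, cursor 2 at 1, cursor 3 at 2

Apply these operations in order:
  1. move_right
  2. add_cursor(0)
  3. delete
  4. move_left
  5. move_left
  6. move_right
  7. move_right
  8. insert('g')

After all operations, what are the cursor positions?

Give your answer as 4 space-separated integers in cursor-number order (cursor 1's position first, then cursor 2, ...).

Answer: 5 5 5 5

Derivation:
After op 1 (move_right): buffer="dqsu" (len 4), cursors c1@1 c2@2 c3@3, authorship ....
After op 2 (add_cursor(0)): buffer="dqsu" (len 4), cursors c4@0 c1@1 c2@2 c3@3, authorship ....
After op 3 (delete): buffer="u" (len 1), cursors c1@0 c2@0 c3@0 c4@0, authorship .
After op 4 (move_left): buffer="u" (len 1), cursors c1@0 c2@0 c3@0 c4@0, authorship .
After op 5 (move_left): buffer="u" (len 1), cursors c1@0 c2@0 c3@0 c4@0, authorship .
After op 6 (move_right): buffer="u" (len 1), cursors c1@1 c2@1 c3@1 c4@1, authorship .
After op 7 (move_right): buffer="u" (len 1), cursors c1@1 c2@1 c3@1 c4@1, authorship .
After op 8 (insert('g')): buffer="ugggg" (len 5), cursors c1@5 c2@5 c3@5 c4@5, authorship .1234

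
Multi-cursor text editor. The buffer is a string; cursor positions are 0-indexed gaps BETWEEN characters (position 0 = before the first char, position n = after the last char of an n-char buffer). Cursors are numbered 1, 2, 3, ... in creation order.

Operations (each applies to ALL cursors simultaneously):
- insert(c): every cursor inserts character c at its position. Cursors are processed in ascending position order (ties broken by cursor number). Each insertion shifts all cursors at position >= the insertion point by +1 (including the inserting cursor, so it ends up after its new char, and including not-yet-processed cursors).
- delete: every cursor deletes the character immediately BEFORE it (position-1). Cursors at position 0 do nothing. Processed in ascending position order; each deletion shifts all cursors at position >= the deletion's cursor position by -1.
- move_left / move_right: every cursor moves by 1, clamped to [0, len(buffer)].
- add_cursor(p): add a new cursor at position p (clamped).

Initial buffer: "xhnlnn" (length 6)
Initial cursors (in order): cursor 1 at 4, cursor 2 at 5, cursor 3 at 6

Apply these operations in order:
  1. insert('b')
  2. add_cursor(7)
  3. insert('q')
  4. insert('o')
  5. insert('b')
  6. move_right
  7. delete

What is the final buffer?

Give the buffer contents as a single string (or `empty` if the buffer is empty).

Answer: xhnlbqobbqqoobbqo

Derivation:
After op 1 (insert('b')): buffer="xhnlbnbnb" (len 9), cursors c1@5 c2@7 c3@9, authorship ....1.2.3
After op 2 (add_cursor(7)): buffer="xhnlbnbnb" (len 9), cursors c1@5 c2@7 c4@7 c3@9, authorship ....1.2.3
After op 3 (insert('q')): buffer="xhnlbqnbqqnbq" (len 13), cursors c1@6 c2@10 c4@10 c3@13, authorship ....11.224.33
After op 4 (insert('o')): buffer="xhnlbqonbqqoonbqo" (len 17), cursors c1@7 c2@13 c4@13 c3@17, authorship ....111.22424.333
After op 5 (insert('b')): buffer="xhnlbqobnbqqoobbnbqob" (len 21), cursors c1@8 c2@16 c4@16 c3@21, authorship ....1111.2242424.3333
After op 6 (move_right): buffer="xhnlbqobnbqqoobbnbqob" (len 21), cursors c1@9 c2@17 c4@17 c3@21, authorship ....1111.2242424.3333
After op 7 (delete): buffer="xhnlbqobbqqoobbqo" (len 17), cursors c1@8 c2@14 c4@14 c3@17, authorship ....1111224242333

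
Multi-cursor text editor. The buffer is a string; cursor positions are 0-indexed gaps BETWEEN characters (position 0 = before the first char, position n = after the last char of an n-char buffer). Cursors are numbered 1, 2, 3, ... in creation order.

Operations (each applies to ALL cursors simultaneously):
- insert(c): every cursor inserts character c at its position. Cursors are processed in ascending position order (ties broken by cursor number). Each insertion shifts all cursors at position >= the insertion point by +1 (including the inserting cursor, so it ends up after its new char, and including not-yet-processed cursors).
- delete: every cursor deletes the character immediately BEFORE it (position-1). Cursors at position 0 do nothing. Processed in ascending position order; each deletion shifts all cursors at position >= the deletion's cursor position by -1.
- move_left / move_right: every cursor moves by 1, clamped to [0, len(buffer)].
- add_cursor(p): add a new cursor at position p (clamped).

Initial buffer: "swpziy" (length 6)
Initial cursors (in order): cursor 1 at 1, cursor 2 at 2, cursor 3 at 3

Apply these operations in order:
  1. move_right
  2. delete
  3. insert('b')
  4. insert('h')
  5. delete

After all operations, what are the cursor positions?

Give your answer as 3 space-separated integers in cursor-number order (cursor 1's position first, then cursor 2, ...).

Answer: 4 4 4

Derivation:
After op 1 (move_right): buffer="swpziy" (len 6), cursors c1@2 c2@3 c3@4, authorship ......
After op 2 (delete): buffer="siy" (len 3), cursors c1@1 c2@1 c3@1, authorship ...
After op 3 (insert('b')): buffer="sbbbiy" (len 6), cursors c1@4 c2@4 c3@4, authorship .123..
After op 4 (insert('h')): buffer="sbbbhhhiy" (len 9), cursors c1@7 c2@7 c3@7, authorship .123123..
After op 5 (delete): buffer="sbbbiy" (len 6), cursors c1@4 c2@4 c3@4, authorship .123..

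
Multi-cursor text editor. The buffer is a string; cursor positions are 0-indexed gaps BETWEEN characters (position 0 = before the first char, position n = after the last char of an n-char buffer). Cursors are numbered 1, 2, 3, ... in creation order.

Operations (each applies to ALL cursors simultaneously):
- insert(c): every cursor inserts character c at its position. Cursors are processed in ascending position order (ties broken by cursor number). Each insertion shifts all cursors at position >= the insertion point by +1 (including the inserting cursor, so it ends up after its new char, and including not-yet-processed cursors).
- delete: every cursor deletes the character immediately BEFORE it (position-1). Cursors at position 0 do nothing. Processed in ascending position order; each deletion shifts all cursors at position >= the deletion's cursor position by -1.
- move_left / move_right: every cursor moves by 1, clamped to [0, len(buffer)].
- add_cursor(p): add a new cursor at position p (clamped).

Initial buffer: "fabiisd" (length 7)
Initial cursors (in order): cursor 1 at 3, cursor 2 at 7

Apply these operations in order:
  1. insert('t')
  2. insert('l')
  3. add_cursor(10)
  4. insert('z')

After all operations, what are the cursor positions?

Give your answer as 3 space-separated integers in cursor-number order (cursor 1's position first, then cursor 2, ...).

After op 1 (insert('t')): buffer="fabtiisdt" (len 9), cursors c1@4 c2@9, authorship ...1....2
After op 2 (insert('l')): buffer="fabtliisdtl" (len 11), cursors c1@5 c2@11, authorship ...11....22
After op 3 (add_cursor(10)): buffer="fabtliisdtl" (len 11), cursors c1@5 c3@10 c2@11, authorship ...11....22
After op 4 (insert('z')): buffer="fabtlziisdtzlz" (len 14), cursors c1@6 c3@12 c2@14, authorship ...111....2322

Answer: 6 14 12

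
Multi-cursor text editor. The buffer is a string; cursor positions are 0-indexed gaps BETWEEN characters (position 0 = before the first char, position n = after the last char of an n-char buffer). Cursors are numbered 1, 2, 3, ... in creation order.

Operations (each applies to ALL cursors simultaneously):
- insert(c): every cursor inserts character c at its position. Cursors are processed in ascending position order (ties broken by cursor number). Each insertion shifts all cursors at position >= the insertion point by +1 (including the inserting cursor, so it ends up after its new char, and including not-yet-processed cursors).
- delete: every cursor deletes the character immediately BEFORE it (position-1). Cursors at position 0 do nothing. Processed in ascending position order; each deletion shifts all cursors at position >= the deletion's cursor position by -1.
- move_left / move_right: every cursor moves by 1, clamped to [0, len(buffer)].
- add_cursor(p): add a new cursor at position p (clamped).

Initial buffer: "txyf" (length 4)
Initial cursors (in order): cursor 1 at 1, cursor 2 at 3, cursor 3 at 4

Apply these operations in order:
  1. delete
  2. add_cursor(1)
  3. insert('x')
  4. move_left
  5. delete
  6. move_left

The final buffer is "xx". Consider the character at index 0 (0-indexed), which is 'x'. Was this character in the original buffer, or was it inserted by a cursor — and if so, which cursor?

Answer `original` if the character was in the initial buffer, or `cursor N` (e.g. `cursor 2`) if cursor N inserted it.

Answer: cursor 1

Derivation:
After op 1 (delete): buffer="x" (len 1), cursors c1@0 c2@1 c3@1, authorship .
After op 2 (add_cursor(1)): buffer="x" (len 1), cursors c1@0 c2@1 c3@1 c4@1, authorship .
After op 3 (insert('x')): buffer="xxxxx" (len 5), cursors c1@1 c2@5 c3@5 c4@5, authorship 1.234
After op 4 (move_left): buffer="xxxxx" (len 5), cursors c1@0 c2@4 c3@4 c4@4, authorship 1.234
After op 5 (delete): buffer="xx" (len 2), cursors c1@0 c2@1 c3@1 c4@1, authorship 14
After op 6 (move_left): buffer="xx" (len 2), cursors c1@0 c2@0 c3@0 c4@0, authorship 14
Authorship (.=original, N=cursor N): 1 4
Index 0: author = 1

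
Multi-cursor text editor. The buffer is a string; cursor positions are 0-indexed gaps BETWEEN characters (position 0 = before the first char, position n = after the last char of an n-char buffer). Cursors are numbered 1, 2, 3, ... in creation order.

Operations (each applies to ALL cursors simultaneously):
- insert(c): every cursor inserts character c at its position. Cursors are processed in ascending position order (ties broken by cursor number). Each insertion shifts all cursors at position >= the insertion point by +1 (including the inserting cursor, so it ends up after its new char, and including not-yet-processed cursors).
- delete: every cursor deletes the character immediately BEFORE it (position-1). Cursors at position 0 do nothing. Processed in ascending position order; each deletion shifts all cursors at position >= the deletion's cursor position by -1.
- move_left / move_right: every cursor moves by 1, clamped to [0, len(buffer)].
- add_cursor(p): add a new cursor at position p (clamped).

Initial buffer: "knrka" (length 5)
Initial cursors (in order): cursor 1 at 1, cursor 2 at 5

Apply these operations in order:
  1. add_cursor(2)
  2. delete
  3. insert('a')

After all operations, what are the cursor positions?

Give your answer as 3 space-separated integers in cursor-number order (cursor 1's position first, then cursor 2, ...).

After op 1 (add_cursor(2)): buffer="knrka" (len 5), cursors c1@1 c3@2 c2@5, authorship .....
After op 2 (delete): buffer="rk" (len 2), cursors c1@0 c3@0 c2@2, authorship ..
After op 3 (insert('a')): buffer="aarka" (len 5), cursors c1@2 c3@2 c2@5, authorship 13..2

Answer: 2 5 2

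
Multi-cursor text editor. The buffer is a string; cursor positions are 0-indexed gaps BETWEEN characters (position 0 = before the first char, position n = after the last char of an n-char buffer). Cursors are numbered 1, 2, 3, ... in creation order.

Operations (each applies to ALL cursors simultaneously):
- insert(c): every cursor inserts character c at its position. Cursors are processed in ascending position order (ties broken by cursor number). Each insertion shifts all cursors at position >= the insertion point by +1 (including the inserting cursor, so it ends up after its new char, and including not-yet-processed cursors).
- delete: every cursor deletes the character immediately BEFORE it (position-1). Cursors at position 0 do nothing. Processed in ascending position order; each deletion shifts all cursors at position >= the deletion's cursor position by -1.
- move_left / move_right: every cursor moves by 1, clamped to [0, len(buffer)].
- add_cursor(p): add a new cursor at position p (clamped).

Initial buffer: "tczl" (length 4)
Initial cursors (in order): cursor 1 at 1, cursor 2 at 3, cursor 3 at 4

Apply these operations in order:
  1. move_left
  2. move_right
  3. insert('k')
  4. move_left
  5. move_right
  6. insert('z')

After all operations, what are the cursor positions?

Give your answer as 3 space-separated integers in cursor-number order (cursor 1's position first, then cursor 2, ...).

Answer: 3 7 10

Derivation:
After op 1 (move_left): buffer="tczl" (len 4), cursors c1@0 c2@2 c3@3, authorship ....
After op 2 (move_right): buffer="tczl" (len 4), cursors c1@1 c2@3 c3@4, authorship ....
After op 3 (insert('k')): buffer="tkczklk" (len 7), cursors c1@2 c2@5 c3@7, authorship .1..2.3
After op 4 (move_left): buffer="tkczklk" (len 7), cursors c1@1 c2@4 c3@6, authorship .1..2.3
After op 5 (move_right): buffer="tkczklk" (len 7), cursors c1@2 c2@5 c3@7, authorship .1..2.3
After op 6 (insert('z')): buffer="tkzczkzlkz" (len 10), cursors c1@3 c2@7 c3@10, authorship .11..22.33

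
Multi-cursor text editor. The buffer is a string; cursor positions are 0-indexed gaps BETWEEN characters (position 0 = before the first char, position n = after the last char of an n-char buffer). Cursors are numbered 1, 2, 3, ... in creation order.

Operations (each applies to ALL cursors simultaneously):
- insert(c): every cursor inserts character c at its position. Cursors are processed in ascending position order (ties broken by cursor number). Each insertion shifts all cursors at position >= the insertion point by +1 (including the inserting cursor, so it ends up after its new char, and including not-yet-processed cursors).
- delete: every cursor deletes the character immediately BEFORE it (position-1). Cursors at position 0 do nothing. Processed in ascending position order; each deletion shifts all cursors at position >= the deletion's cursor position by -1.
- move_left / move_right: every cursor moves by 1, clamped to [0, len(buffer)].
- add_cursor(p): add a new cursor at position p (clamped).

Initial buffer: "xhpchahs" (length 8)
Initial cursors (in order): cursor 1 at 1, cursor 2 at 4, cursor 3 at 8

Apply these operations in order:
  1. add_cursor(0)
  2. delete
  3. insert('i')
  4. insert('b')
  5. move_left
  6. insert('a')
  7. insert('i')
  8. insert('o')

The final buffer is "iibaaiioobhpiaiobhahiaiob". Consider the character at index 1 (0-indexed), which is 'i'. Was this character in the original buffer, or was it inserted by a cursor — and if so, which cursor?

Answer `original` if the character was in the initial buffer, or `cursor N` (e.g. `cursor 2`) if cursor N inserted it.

After op 1 (add_cursor(0)): buffer="xhpchahs" (len 8), cursors c4@0 c1@1 c2@4 c3@8, authorship ........
After op 2 (delete): buffer="hphah" (len 5), cursors c1@0 c4@0 c2@2 c3@5, authorship .....
After op 3 (insert('i')): buffer="iihpihahi" (len 9), cursors c1@2 c4@2 c2@5 c3@9, authorship 14..2...3
After op 4 (insert('b')): buffer="iibbhpibhahib" (len 13), cursors c1@4 c4@4 c2@8 c3@13, authorship 1414..22...33
After op 5 (move_left): buffer="iibbhpibhahib" (len 13), cursors c1@3 c4@3 c2@7 c3@12, authorship 1414..22...33
After op 6 (insert('a')): buffer="iibaabhpiabhahiab" (len 17), cursors c1@5 c4@5 c2@10 c3@16, authorship 141144..222...333
After op 7 (insert('i')): buffer="iibaaiibhpiaibhahiaib" (len 21), cursors c1@7 c4@7 c2@13 c3@20, authorship 14114144..2222...3333
After op 8 (insert('o')): buffer="iibaaiioobhpiaiobhahiaiob" (len 25), cursors c1@9 c4@9 c2@16 c3@24, authorship 1411414144..22222...33333
Authorship (.=original, N=cursor N): 1 4 1 1 4 1 4 1 4 4 . . 2 2 2 2 2 . . . 3 3 3 3 3
Index 1: author = 4

Answer: cursor 4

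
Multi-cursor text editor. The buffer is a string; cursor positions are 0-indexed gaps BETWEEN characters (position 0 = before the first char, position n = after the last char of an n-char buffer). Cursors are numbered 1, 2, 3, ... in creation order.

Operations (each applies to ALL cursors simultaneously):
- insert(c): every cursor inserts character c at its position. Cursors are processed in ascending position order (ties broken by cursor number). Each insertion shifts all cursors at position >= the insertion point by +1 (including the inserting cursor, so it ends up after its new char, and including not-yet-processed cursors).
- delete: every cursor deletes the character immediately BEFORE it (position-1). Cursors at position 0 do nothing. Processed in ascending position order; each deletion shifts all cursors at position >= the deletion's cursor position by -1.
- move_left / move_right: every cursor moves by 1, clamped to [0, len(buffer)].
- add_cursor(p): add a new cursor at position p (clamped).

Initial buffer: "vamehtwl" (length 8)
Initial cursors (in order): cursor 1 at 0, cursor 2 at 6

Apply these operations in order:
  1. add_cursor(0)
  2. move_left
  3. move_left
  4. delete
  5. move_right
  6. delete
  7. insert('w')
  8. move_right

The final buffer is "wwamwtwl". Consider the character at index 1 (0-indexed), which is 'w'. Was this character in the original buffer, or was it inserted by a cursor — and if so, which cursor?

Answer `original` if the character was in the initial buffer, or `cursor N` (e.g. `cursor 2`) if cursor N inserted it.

After op 1 (add_cursor(0)): buffer="vamehtwl" (len 8), cursors c1@0 c3@0 c2@6, authorship ........
After op 2 (move_left): buffer="vamehtwl" (len 8), cursors c1@0 c3@0 c2@5, authorship ........
After op 3 (move_left): buffer="vamehtwl" (len 8), cursors c1@0 c3@0 c2@4, authorship ........
After op 4 (delete): buffer="vamhtwl" (len 7), cursors c1@0 c3@0 c2@3, authorship .......
After op 5 (move_right): buffer="vamhtwl" (len 7), cursors c1@1 c3@1 c2@4, authorship .......
After op 6 (delete): buffer="amtwl" (len 5), cursors c1@0 c3@0 c2@2, authorship .....
After op 7 (insert('w')): buffer="wwamwtwl" (len 8), cursors c1@2 c3@2 c2@5, authorship 13..2...
After op 8 (move_right): buffer="wwamwtwl" (len 8), cursors c1@3 c3@3 c2@6, authorship 13..2...
Authorship (.=original, N=cursor N): 1 3 . . 2 . . .
Index 1: author = 3

Answer: cursor 3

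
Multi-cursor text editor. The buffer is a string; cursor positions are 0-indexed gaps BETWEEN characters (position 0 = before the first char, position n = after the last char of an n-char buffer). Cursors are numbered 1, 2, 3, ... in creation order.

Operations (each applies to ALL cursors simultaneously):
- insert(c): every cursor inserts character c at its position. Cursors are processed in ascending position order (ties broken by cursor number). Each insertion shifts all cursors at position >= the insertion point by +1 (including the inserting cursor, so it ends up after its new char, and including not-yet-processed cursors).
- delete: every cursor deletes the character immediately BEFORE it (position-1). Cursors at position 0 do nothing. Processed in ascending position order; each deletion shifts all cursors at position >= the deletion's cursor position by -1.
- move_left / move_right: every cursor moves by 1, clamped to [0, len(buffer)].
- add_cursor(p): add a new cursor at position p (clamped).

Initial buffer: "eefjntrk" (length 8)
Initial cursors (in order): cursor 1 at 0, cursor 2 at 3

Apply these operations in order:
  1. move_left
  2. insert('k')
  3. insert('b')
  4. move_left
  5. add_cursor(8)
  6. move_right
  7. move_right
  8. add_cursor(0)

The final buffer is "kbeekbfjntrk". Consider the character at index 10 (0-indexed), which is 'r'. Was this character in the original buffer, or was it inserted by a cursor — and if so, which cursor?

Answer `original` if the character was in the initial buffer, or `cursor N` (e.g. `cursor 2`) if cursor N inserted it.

Answer: original

Derivation:
After op 1 (move_left): buffer="eefjntrk" (len 8), cursors c1@0 c2@2, authorship ........
After op 2 (insert('k')): buffer="keekfjntrk" (len 10), cursors c1@1 c2@4, authorship 1..2......
After op 3 (insert('b')): buffer="kbeekbfjntrk" (len 12), cursors c1@2 c2@6, authorship 11..22......
After op 4 (move_left): buffer="kbeekbfjntrk" (len 12), cursors c1@1 c2@5, authorship 11..22......
After op 5 (add_cursor(8)): buffer="kbeekbfjntrk" (len 12), cursors c1@1 c2@5 c3@8, authorship 11..22......
After op 6 (move_right): buffer="kbeekbfjntrk" (len 12), cursors c1@2 c2@6 c3@9, authorship 11..22......
After op 7 (move_right): buffer="kbeekbfjntrk" (len 12), cursors c1@3 c2@7 c3@10, authorship 11..22......
After op 8 (add_cursor(0)): buffer="kbeekbfjntrk" (len 12), cursors c4@0 c1@3 c2@7 c3@10, authorship 11..22......
Authorship (.=original, N=cursor N): 1 1 . . 2 2 . . . . . .
Index 10: author = original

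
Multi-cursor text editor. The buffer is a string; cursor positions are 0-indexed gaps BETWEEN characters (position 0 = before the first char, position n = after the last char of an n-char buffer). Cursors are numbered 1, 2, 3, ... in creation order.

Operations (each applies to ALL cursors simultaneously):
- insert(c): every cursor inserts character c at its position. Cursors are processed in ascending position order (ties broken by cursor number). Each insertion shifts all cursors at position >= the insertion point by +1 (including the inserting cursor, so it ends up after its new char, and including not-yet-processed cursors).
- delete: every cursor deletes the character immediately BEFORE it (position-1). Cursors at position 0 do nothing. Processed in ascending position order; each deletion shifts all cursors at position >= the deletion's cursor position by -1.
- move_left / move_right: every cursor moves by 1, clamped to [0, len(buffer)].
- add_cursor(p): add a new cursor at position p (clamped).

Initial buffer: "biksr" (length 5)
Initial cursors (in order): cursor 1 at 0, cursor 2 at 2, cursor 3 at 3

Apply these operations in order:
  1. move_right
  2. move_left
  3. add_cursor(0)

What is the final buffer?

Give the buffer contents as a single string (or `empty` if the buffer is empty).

Answer: biksr

Derivation:
After op 1 (move_right): buffer="biksr" (len 5), cursors c1@1 c2@3 c3@4, authorship .....
After op 2 (move_left): buffer="biksr" (len 5), cursors c1@0 c2@2 c3@3, authorship .....
After op 3 (add_cursor(0)): buffer="biksr" (len 5), cursors c1@0 c4@0 c2@2 c3@3, authorship .....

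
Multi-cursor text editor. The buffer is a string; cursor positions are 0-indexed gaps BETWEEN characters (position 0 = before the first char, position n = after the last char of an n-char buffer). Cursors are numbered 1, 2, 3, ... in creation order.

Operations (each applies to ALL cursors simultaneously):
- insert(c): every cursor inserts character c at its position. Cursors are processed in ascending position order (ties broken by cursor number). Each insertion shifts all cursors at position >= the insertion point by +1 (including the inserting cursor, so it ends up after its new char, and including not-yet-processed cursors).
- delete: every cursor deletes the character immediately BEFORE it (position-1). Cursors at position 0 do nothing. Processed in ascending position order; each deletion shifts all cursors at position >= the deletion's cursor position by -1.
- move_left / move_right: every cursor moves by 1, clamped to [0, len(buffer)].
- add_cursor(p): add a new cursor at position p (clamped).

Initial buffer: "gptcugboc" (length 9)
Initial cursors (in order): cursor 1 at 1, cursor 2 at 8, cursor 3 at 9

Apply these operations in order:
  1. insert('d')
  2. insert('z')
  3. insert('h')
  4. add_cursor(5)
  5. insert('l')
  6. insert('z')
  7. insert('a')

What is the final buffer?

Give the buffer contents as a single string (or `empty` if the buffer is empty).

Answer: gdzhlzaplzatcugbodzhlzacdzhlza

Derivation:
After op 1 (insert('d')): buffer="gdptcugbodcd" (len 12), cursors c1@2 c2@10 c3@12, authorship .1.......2.3
After op 2 (insert('z')): buffer="gdzptcugbodzcdz" (len 15), cursors c1@3 c2@12 c3@15, authorship .11.......22.33
After op 3 (insert('h')): buffer="gdzhptcugbodzhcdzh" (len 18), cursors c1@4 c2@14 c3@18, authorship .111.......222.333
After op 4 (add_cursor(5)): buffer="gdzhptcugbodzhcdzh" (len 18), cursors c1@4 c4@5 c2@14 c3@18, authorship .111.......222.333
After op 5 (insert('l')): buffer="gdzhlpltcugbodzhlcdzhl" (len 22), cursors c1@5 c4@7 c2@17 c3@22, authorship .1111.4......2222.3333
After op 6 (insert('z')): buffer="gdzhlzplztcugbodzhlzcdzhlz" (len 26), cursors c1@6 c4@9 c2@20 c3@26, authorship .11111.44......22222.33333
After op 7 (insert('a')): buffer="gdzhlzaplzatcugbodzhlzacdzhlza" (len 30), cursors c1@7 c4@11 c2@23 c3@30, authorship .111111.444......222222.333333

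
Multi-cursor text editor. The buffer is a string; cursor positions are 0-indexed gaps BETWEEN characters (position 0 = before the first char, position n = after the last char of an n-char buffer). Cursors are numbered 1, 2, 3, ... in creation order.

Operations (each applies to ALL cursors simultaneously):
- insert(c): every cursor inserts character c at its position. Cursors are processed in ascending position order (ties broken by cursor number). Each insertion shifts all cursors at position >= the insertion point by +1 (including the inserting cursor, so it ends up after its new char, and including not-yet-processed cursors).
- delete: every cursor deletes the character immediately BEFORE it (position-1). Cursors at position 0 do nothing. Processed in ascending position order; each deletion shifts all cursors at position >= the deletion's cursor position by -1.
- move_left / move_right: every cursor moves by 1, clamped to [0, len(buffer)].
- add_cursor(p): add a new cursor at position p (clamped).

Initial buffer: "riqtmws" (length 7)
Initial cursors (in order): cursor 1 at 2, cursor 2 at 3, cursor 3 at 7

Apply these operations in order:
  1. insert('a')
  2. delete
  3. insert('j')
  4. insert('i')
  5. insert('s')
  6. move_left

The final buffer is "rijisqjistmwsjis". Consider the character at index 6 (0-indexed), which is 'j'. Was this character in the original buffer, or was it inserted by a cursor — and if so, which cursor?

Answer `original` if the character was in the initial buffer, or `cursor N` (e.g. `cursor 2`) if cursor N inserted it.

Answer: cursor 2

Derivation:
After op 1 (insert('a')): buffer="riaqatmwsa" (len 10), cursors c1@3 c2@5 c3@10, authorship ..1.2....3
After op 2 (delete): buffer="riqtmws" (len 7), cursors c1@2 c2@3 c3@7, authorship .......
After op 3 (insert('j')): buffer="rijqjtmwsj" (len 10), cursors c1@3 c2@5 c3@10, authorship ..1.2....3
After op 4 (insert('i')): buffer="rijiqjitmwsji" (len 13), cursors c1@4 c2@7 c3@13, authorship ..11.22....33
After op 5 (insert('s')): buffer="rijisqjistmwsjis" (len 16), cursors c1@5 c2@9 c3@16, authorship ..111.222....333
After op 6 (move_left): buffer="rijisqjistmwsjis" (len 16), cursors c1@4 c2@8 c3@15, authorship ..111.222....333
Authorship (.=original, N=cursor N): . . 1 1 1 . 2 2 2 . . . . 3 3 3
Index 6: author = 2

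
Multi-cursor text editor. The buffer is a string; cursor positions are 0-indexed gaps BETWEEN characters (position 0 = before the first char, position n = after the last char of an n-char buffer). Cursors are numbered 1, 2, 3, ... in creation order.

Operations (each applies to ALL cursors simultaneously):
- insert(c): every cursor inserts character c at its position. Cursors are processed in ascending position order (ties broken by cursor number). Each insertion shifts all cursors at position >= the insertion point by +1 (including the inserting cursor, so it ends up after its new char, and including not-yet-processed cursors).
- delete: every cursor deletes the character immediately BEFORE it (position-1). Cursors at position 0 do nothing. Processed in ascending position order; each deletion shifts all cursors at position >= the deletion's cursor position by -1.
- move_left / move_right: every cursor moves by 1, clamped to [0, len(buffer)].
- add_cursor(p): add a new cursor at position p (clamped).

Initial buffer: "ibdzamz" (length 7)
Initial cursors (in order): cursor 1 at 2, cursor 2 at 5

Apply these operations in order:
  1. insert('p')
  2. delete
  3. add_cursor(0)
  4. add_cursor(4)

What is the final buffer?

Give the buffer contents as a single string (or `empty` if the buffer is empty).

After op 1 (insert('p')): buffer="ibpdzapmz" (len 9), cursors c1@3 c2@7, authorship ..1...2..
After op 2 (delete): buffer="ibdzamz" (len 7), cursors c1@2 c2@5, authorship .......
After op 3 (add_cursor(0)): buffer="ibdzamz" (len 7), cursors c3@0 c1@2 c2@5, authorship .......
After op 4 (add_cursor(4)): buffer="ibdzamz" (len 7), cursors c3@0 c1@2 c4@4 c2@5, authorship .......

Answer: ibdzamz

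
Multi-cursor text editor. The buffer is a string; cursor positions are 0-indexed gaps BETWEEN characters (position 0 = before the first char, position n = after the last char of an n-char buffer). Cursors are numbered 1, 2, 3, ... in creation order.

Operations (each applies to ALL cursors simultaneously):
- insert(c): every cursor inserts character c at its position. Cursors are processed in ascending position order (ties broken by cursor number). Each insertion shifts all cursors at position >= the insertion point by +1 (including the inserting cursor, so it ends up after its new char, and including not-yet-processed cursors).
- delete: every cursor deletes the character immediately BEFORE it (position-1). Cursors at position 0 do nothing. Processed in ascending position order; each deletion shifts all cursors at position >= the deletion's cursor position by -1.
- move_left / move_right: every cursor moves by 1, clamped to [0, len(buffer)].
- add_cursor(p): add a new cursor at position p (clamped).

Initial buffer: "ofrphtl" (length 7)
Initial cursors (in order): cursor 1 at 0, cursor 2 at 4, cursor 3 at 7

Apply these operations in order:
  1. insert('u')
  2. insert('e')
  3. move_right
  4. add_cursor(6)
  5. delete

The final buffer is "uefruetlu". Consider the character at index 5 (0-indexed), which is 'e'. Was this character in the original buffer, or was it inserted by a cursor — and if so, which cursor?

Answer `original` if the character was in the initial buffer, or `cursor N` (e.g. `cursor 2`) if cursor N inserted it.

Answer: cursor 2

Derivation:
After op 1 (insert('u')): buffer="uofrpuhtlu" (len 10), cursors c1@1 c2@6 c3@10, authorship 1....2...3
After op 2 (insert('e')): buffer="ueofrpuehtlue" (len 13), cursors c1@2 c2@8 c3@13, authorship 11....22...33
After op 3 (move_right): buffer="ueofrpuehtlue" (len 13), cursors c1@3 c2@9 c3@13, authorship 11....22...33
After op 4 (add_cursor(6)): buffer="ueofrpuehtlue" (len 13), cursors c1@3 c4@6 c2@9 c3@13, authorship 11....22...33
After op 5 (delete): buffer="uefruetlu" (len 9), cursors c1@2 c4@4 c2@6 c3@9, authorship 11..22..3
Authorship (.=original, N=cursor N): 1 1 . . 2 2 . . 3
Index 5: author = 2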